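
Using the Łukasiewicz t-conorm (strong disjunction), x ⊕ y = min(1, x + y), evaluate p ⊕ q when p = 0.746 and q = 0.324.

p ⊕ q = min(1, 0.746 + 0.324) = min(1, 1.070) = 1.000
For comparison, the Gödel t-conorm max(x, y) would give 0.746.

1.000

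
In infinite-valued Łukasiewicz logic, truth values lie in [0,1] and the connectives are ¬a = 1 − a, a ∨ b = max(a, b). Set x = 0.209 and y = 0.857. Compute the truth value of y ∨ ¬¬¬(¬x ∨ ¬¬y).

¬x = 1 − 0.209 = 0.791
¬y = 1 − 0.857 = 0.143
¬¬y = 1 − 0.143 = 0.857
¬x ∨ ¬¬y = max(0.791, 0.857) = 0.857
¬(¬x ∨ ¬¬y) = 1 − 0.857 = 0.143
¬¬(¬x ∨ ¬¬y) = 1 − 0.143 = 0.857
¬¬¬(¬x ∨ ¬¬y) = 1 − 0.857 = 0.143
y ∨ ¬¬¬(¬x ∨ ¬¬y) = max(0.857, 0.143) = 0.857

0.857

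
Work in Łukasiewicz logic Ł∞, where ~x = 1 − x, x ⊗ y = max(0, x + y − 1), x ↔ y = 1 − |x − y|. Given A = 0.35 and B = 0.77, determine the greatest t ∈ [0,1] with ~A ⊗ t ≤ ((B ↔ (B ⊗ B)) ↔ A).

~A = 1 − 0.35 = 0.65
So the left factor is ~A = 0.65.
B ⊗ B = max(0, 0.77 + 0.77 − 1) = max(0, 0.54) = 0.54
B ↔ (B ⊗ B) = 1 − |0.77 − 0.54| = 1 − 0.23 = 0.77
(B ↔ (B ⊗ B)) ↔ A = 1 − |0.77 − 0.35| = 1 − 0.42 = 0.58
So the right-hand bound is (B ↔ (B ⊗ B)) ↔ A = 0.58.
The residuum of the Łukasiewicz t-norm gives the supremum: min(1, 1 − 0.65 + 0.58).
1 − 0.65 + 0.58 = 0.93, so t = min(1, 0.93) = 0.93.
Check: 0.65 ⊗ 0.93 = max(0, 0.58) = 0.58 ≤ 0.58.

0.93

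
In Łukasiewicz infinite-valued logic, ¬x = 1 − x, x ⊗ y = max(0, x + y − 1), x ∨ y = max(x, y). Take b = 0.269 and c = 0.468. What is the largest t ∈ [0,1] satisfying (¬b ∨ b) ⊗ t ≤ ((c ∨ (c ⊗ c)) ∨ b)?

¬b = 1 − 0.269 = 0.731
¬b ∨ b = max(0.731, 0.269) = 0.731
So the left factor is ¬b ∨ b = 0.731.
c ⊗ c = max(0, 0.468 + 0.468 − 1) = max(0, -0.064) = 0.000
c ∨ (c ⊗ c) = max(0.468, 0.000) = 0.468
(c ∨ (c ⊗ c)) ∨ b = max(0.468, 0.269) = 0.468
So the right-hand bound is (c ∨ (c ⊗ c)) ∨ b = 0.468.
The residuum of the Łukasiewicz t-norm gives the supremum: min(1, 1 − 0.731 + 0.468).
1 − 0.731 + 0.468 = 0.737, so t = min(1, 0.737) = 0.737.
Check: 0.731 ⊗ 0.737 = max(0, 0.468) = 0.468 ≤ 0.468.

0.737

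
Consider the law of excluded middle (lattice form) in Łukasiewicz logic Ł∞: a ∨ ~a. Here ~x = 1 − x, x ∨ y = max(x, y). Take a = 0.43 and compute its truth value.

~a = 1 − 0.43 = 0.57
a ∨ ~a = max(0.43, 0.57) = 0.57
(The value 0.57 < 1 shows this instance is not satisfied; not a Ł∞-tautology — its value is max(a, 1−a).)

0.57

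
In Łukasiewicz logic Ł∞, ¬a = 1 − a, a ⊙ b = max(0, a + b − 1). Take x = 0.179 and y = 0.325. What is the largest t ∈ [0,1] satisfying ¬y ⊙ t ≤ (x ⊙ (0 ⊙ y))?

0.325

¬y = 1 − 0.325 = 0.675
So the left factor is ¬y = 0.675.
0 ⊙ y = max(0, 0.000 + 0.325 − 1) = max(0, -0.675) = 0.000
x ⊙ (0 ⊙ y) = max(0, 0.179 + 0.000 − 1) = max(0, -0.821) = 0.000
So the right-hand bound is x ⊙ (0 ⊙ y) = 0.000.
The residuum of the Łukasiewicz t-norm gives the supremum: min(1, 1 − 0.675 + 0.000).
1 − 0.675 + 0.000 = 0.325, so t = min(1, 0.325) = 0.325.
Check: 0.675 ⊙ 0.325 = max(0, 0.000) = 0.000 ≤ 0.000.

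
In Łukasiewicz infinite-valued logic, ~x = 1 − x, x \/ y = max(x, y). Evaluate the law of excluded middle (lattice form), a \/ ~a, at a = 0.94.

~a = 1 − 0.94 = 0.06
a \/ ~a = max(0.94, 0.06) = 0.94
(The value 0.94 < 1 shows this instance is not satisfied; not a Ł∞-tautology — its value is max(a, 1−a).)

0.94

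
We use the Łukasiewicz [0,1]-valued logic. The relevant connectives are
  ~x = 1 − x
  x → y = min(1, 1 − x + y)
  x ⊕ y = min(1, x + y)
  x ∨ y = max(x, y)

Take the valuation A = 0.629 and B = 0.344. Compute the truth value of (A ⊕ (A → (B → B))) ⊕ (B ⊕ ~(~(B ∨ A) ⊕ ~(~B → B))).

B → B = min(1, 1 − 0.344 + 0.344) = min(1, 1.000) = 1.000
A → (B → B) = min(1, 1 − 0.629 + 1.000) = min(1, 1.371) = 1.000
A ⊕ (A → (B → B)) = min(1, 0.629 + 1.000) = min(1, 1.629) = 1.000
B ∨ A = max(0.344, 0.629) = 0.629
~(B ∨ A) = 1 − 0.629 = 0.371
~B = 1 − 0.344 = 0.656
~B → B = min(1, 1 − 0.656 + 0.344) = min(1, 0.688) = 0.688
~(~B → B) = 1 − 0.688 = 0.312
~(B ∨ A) ⊕ ~(~B → B) = min(1, 0.371 + 0.312) = min(1, 0.683) = 0.683
~(~(B ∨ A) ⊕ ~(~B → B)) = 1 − 0.683 = 0.317
B ⊕ ~(~(B ∨ A) ⊕ ~(~B → B)) = min(1, 0.344 + 0.317) = min(1, 0.661) = 0.661
(A ⊕ (A → (B → B))) ⊕ (B ⊕ ~(~(B ∨ A) ⊕ ~(~B → B))) = min(1, 1.000 + 0.661) = min(1, 1.661) = 1.000

1.000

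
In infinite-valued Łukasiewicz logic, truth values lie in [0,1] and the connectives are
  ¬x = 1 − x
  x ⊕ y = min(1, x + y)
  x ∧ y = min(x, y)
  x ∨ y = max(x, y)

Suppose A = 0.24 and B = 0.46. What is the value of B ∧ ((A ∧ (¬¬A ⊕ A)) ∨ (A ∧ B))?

¬A = 1 − 0.24 = 0.76
¬¬A = 1 − 0.76 = 0.24
¬¬A ⊕ A = min(1, 0.24 + 0.24) = min(1, 0.48) = 0.48
A ∧ (¬¬A ⊕ A) = min(0.24, 0.48) = 0.24
A ∧ B = min(0.24, 0.46) = 0.24
(A ∧ (¬¬A ⊕ A)) ∨ (A ∧ B) = max(0.24, 0.24) = 0.24
B ∧ ((A ∧ (¬¬A ⊕ A)) ∨ (A ∧ B)) = min(0.46, 0.24) = 0.24

0.24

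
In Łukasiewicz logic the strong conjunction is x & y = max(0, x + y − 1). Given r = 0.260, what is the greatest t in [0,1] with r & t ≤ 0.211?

The residuum of the Łukasiewicz t-norm gives the supremum: min(1, 1 − 0.260 + 0.211).
1 − 0.260 + 0.211 = 0.951, so t = min(1, 0.951) = 0.951.
Check: 0.260 & 0.951 = max(0, 0.211) = 0.211 ≤ 0.211.

0.951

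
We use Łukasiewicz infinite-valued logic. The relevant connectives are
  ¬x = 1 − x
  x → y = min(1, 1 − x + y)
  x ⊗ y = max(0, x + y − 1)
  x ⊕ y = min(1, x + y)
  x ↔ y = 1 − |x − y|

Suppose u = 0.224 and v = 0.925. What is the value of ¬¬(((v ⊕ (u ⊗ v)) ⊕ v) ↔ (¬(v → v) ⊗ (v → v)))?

0.000

u ⊗ v = max(0, 0.224 + 0.925 − 1) = max(0, 0.149) = 0.149
v ⊕ (u ⊗ v) = min(1, 0.925 + 0.149) = min(1, 1.074) = 1.000
(v ⊕ (u ⊗ v)) ⊕ v = min(1, 1.000 + 0.925) = min(1, 1.925) = 1.000
v → v = min(1, 1 − 0.925 + 0.925) = min(1, 1.000) = 1.000
¬(v → v) = 1 − 1.000 = 0.000
¬(v → v) ⊗ (v → v) = max(0, 0.000 + 1.000 − 1) = max(0, 0.000) = 0.000
((v ⊕ (u ⊗ v)) ⊕ v) ↔ (¬(v → v) ⊗ (v → v)) = 1 − |1.000 − 0.000| = 1 − 1.000 = 0.000
¬(((v ⊕ (u ⊗ v)) ⊕ v) ↔ (¬(v → v) ⊗ (v → v))) = 1 − 0.000 = 1.000
¬¬(((v ⊕ (u ⊗ v)) ⊕ v) ↔ (¬(v → v) ⊗ (v → v))) = 1 − 1.000 = 0.000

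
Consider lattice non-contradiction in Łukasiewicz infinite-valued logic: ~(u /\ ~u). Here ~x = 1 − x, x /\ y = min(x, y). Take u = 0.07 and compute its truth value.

~u = 1 − 0.07 = 0.93
u /\ ~u = min(0.07, 0.93) = 0.07
~(u /\ ~u) = 1 − 0.07 = 0.93
(The value 0.93 < 1 shows this instance is not satisfied; not a Ł∞-tautology — its value is 1 − min(a, 1−a).)

0.93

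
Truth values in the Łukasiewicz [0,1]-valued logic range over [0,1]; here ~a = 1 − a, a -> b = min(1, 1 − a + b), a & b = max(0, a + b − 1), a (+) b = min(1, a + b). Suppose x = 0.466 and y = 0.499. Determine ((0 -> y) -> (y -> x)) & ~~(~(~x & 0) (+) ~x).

0 -> y = min(1, 1 − 0.000 + 0.499) = min(1, 1.499) = 1.000
y -> x = min(1, 1 − 0.499 + 0.466) = min(1, 0.967) = 0.967
(0 -> y) -> (y -> x) = min(1, 1 − 1.000 + 0.967) = min(1, 0.967) = 0.967
~x = 1 − 0.466 = 0.534
~x & 0 = max(0, 0.534 + 0.000 − 1) = max(0, -0.466) = 0.000
~(~x & 0) = 1 − 0.000 = 1.000
~(~x & 0) (+) ~x = min(1, 1.000 + 0.534) = min(1, 1.534) = 1.000
~(~(~x & 0) (+) ~x) = 1 − 1.000 = 0.000
~~(~(~x & 0) (+) ~x) = 1 − 0.000 = 1.000
((0 -> y) -> (y -> x)) & ~~(~(~x & 0) (+) ~x) = max(0, 0.967 + 1.000 − 1) = max(0, 0.967) = 0.967

0.967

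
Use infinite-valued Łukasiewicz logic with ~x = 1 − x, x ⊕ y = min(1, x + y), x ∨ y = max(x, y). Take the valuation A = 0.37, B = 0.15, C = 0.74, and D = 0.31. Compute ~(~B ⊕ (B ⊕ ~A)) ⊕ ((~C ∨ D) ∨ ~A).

~B = 1 − 0.15 = 0.85
~A = 1 − 0.37 = 0.63
B ⊕ ~A = min(1, 0.15 + 0.63) = min(1, 0.78) = 0.78
~B ⊕ (B ⊕ ~A) = min(1, 0.85 + 0.78) = min(1, 1.63) = 1.00
~(~B ⊕ (B ⊕ ~A)) = 1 − 1.00 = 0.00
~C = 1 − 0.74 = 0.26
~C ∨ D = max(0.26, 0.31) = 0.31
(~C ∨ D) ∨ ~A = max(0.31, 0.63) = 0.63
~(~B ⊕ (B ⊕ ~A)) ⊕ ((~C ∨ D) ∨ ~A) = min(1, 0.00 + 0.63) = min(1, 0.63) = 0.63

0.63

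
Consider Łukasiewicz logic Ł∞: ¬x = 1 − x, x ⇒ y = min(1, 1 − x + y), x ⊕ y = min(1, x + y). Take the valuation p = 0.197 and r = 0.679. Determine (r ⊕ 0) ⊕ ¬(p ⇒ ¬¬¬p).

r ⊕ 0 = min(1, 0.679 + 0.000) = min(1, 0.679) = 0.679
¬p = 1 − 0.197 = 0.803
¬¬p = 1 − 0.803 = 0.197
¬¬¬p = 1 − 0.197 = 0.803
p ⇒ ¬¬¬p = min(1, 1 − 0.197 + 0.803) = min(1, 1.606) = 1.000
¬(p ⇒ ¬¬¬p) = 1 − 1.000 = 0.000
(r ⊕ 0) ⊕ ¬(p ⇒ ¬¬¬p) = min(1, 0.679 + 0.000) = min(1, 0.679) = 0.679

0.679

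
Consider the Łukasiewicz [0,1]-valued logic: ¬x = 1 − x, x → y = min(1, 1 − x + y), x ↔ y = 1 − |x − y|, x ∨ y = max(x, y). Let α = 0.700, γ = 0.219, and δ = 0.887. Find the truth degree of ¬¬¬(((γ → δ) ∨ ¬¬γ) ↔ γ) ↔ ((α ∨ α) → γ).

0.738

γ → δ = min(1, 1 − 0.219 + 0.887) = min(1, 1.668) = 1.000
¬γ = 1 − 0.219 = 0.781
¬¬γ = 1 − 0.781 = 0.219
(γ → δ) ∨ ¬¬γ = max(1.000, 0.219) = 1.000
((γ → δ) ∨ ¬¬γ) ↔ γ = 1 − |1.000 − 0.219| = 1 − 0.781 = 0.219
¬(((γ → δ) ∨ ¬¬γ) ↔ γ) = 1 − 0.219 = 0.781
¬¬(((γ → δ) ∨ ¬¬γ) ↔ γ) = 1 − 0.781 = 0.219
¬¬¬(((γ → δ) ∨ ¬¬γ) ↔ γ) = 1 − 0.219 = 0.781
α ∨ α = max(0.700, 0.700) = 0.700
(α ∨ α) → γ = min(1, 1 − 0.700 + 0.219) = min(1, 0.519) = 0.519
¬¬¬(((γ → δ) ∨ ¬¬γ) ↔ γ) ↔ ((α ∨ α) → γ) = 1 − |0.781 − 0.519| = 1 − 0.262 = 0.738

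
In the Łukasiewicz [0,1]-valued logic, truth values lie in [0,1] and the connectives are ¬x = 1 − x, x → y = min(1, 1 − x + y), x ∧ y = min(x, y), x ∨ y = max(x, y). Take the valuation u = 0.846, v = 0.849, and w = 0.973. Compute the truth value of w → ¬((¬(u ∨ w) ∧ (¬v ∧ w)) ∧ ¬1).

u ∨ w = max(0.846, 0.973) = 0.973
¬(u ∨ w) = 1 − 0.973 = 0.027
¬v = 1 − 0.849 = 0.151
¬v ∧ w = min(0.151, 0.973) = 0.151
¬(u ∨ w) ∧ (¬v ∧ w) = min(0.027, 0.151) = 0.027
¬1 = 1 − 1.000 = 0.000
(¬(u ∨ w) ∧ (¬v ∧ w)) ∧ ¬1 = min(0.027, 0.000) = 0.000
¬((¬(u ∨ w) ∧ (¬v ∧ w)) ∧ ¬1) = 1 − 0.000 = 1.000
w → ¬((¬(u ∨ w) ∧ (¬v ∧ w)) ∧ ¬1) = min(1, 1 − 0.973 + 1.000) = min(1, 1.027) = 1.000

1.000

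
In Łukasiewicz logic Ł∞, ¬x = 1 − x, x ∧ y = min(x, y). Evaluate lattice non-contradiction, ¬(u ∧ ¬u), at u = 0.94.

¬u = 1 − 0.94 = 0.06
u ∧ ¬u = min(0.94, 0.06) = 0.06
¬(u ∧ ¬u) = 1 − 0.06 = 0.94
(The value 0.94 < 1 shows this instance is not satisfied; not a Ł∞-tautology — its value is 1 − min(a, 1−a).)

0.94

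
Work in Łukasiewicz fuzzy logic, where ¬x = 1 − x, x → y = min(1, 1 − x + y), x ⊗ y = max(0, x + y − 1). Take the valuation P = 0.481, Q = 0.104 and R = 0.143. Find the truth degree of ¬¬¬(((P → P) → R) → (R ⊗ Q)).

0.143

P → P = min(1, 1 − 0.481 + 0.481) = min(1, 1.000) = 1.000
(P → P) → R = min(1, 1 − 1.000 + 0.143) = min(1, 0.143) = 0.143
R ⊗ Q = max(0, 0.143 + 0.104 − 1) = max(0, -0.753) = 0.000
((P → P) → R) → (R ⊗ Q) = min(1, 1 − 0.143 + 0.000) = min(1, 0.857) = 0.857
¬(((P → P) → R) → (R ⊗ Q)) = 1 − 0.857 = 0.143
¬¬(((P → P) → R) → (R ⊗ Q)) = 1 − 0.143 = 0.857
¬¬¬(((P → P) → R) → (R ⊗ Q)) = 1 − 0.857 = 0.143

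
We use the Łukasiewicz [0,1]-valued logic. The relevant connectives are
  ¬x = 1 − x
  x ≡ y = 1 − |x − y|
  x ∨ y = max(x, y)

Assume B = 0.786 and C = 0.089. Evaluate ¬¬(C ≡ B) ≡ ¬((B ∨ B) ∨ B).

0.911

C ≡ B = 1 − |0.089 − 0.786| = 1 − 0.697 = 0.303
¬(C ≡ B) = 1 − 0.303 = 0.697
¬¬(C ≡ B) = 1 − 0.697 = 0.303
B ∨ B = max(0.786, 0.786) = 0.786
(B ∨ B) ∨ B = max(0.786, 0.786) = 0.786
¬((B ∨ B) ∨ B) = 1 − 0.786 = 0.214
¬¬(C ≡ B) ≡ ¬((B ∨ B) ∨ B) = 1 − |0.303 − 0.214| = 1 − 0.089 = 0.911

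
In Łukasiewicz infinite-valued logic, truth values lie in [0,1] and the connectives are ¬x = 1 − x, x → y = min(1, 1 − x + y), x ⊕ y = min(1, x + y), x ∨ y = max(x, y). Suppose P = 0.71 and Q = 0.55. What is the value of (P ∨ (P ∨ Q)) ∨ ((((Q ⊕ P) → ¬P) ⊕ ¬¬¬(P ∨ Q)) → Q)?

P ∨ Q = max(0.71, 0.55) = 0.71
P ∨ (P ∨ Q) = max(0.71, 0.71) = 0.71
Q ⊕ P = min(1, 0.55 + 0.71) = min(1, 1.26) = 1.00
¬P = 1 − 0.71 = 0.29
(Q ⊕ P) → ¬P = min(1, 1 − 1.00 + 0.29) = min(1, 0.29) = 0.29
¬(P ∨ Q) = 1 − 0.71 = 0.29
¬¬(P ∨ Q) = 1 − 0.29 = 0.71
¬¬¬(P ∨ Q) = 1 − 0.71 = 0.29
((Q ⊕ P) → ¬P) ⊕ ¬¬¬(P ∨ Q) = min(1, 0.29 + 0.29) = min(1, 0.58) = 0.58
(((Q ⊕ P) → ¬P) ⊕ ¬¬¬(P ∨ Q)) → Q = min(1, 1 − 0.58 + 0.55) = min(1, 0.97) = 0.97
(P ∨ (P ∨ Q)) ∨ ((((Q ⊕ P) → ¬P) ⊕ ¬¬¬(P ∨ Q)) → Q) = max(0.71, 0.97) = 0.97

0.97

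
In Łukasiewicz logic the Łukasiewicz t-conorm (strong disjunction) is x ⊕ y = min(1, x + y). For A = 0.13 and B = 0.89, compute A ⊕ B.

1.00

A ⊕ B = min(1, 0.13 + 0.89) = min(1, 1.02) = 1.00
For comparison, the Gödel t-conorm max(x, y) would give 0.89.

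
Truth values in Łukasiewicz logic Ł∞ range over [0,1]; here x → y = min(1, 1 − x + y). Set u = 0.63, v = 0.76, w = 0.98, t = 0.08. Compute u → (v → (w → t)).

0.71

w → t = min(1, 1 − 0.98 + 0.08) = min(1, 0.10) = 0.10
v → (w → t) = min(1, 1 − 0.76 + 0.10) = min(1, 0.34) = 0.34
u → (v → (w → t)) = min(1, 1 − 0.63 + 0.34) = min(1, 0.71) = 0.71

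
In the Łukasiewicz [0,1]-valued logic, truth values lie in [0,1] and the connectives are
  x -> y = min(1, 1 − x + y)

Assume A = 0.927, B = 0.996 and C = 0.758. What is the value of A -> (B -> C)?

0.835

B -> C = min(1, 1 − 0.996 + 0.758) = min(1, 0.762) = 0.762
A -> (B -> C) = min(1, 1 − 0.927 + 0.762) = min(1, 0.835) = 0.835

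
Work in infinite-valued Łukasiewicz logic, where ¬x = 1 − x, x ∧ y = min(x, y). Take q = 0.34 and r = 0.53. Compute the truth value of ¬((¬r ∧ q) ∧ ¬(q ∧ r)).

0.66

¬r = 1 − 0.53 = 0.47
¬r ∧ q = min(0.47, 0.34) = 0.34
q ∧ r = min(0.34, 0.53) = 0.34
¬(q ∧ r) = 1 − 0.34 = 0.66
(¬r ∧ q) ∧ ¬(q ∧ r) = min(0.34, 0.66) = 0.34
¬((¬r ∧ q) ∧ ¬(q ∧ r)) = 1 − 0.34 = 0.66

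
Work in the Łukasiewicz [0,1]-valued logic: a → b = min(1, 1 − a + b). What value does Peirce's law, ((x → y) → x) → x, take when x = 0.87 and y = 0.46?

x → y = min(1, 1 − 0.87 + 0.46) = min(1, 0.59) = 0.59
(x → y) → x = min(1, 1 − 0.59 + 0.87) = min(1, 1.28) = 1.00
((x → y) → x) → x = min(1, 1 − 1.00 + 0.87) = min(1, 0.87) = 0.87
(The value 0.87 < 1 shows this instance is not satisfied; not a Ł∞-tautology in general.)

0.87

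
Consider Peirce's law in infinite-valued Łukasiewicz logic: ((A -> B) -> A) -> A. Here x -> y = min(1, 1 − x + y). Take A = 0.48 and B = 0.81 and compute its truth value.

A -> B = min(1, 1 − 0.48 + 0.81) = min(1, 1.33) = 1.00
(A -> B) -> A = min(1, 1 − 1.00 + 0.48) = min(1, 0.48) = 0.48
((A -> B) -> A) -> A = min(1, 1 − 0.48 + 0.48) = min(1, 1.00) = 1.00

1.00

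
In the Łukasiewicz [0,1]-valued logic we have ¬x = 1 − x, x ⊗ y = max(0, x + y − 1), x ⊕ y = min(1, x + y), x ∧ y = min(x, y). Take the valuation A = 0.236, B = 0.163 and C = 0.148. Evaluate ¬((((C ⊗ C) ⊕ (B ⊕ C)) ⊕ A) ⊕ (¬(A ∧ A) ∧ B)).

C ⊗ C = max(0, 0.148 + 0.148 − 1) = max(0, -0.704) = 0.000
B ⊕ C = min(1, 0.163 + 0.148) = min(1, 0.311) = 0.311
(C ⊗ C) ⊕ (B ⊕ C) = min(1, 0.000 + 0.311) = min(1, 0.311) = 0.311
((C ⊗ C) ⊕ (B ⊕ C)) ⊕ A = min(1, 0.311 + 0.236) = min(1, 0.547) = 0.547
A ∧ A = min(0.236, 0.236) = 0.236
¬(A ∧ A) = 1 − 0.236 = 0.764
¬(A ∧ A) ∧ B = min(0.764, 0.163) = 0.163
(((C ⊗ C) ⊕ (B ⊕ C)) ⊕ A) ⊕ (¬(A ∧ A) ∧ B) = min(1, 0.547 + 0.163) = min(1, 0.710) = 0.710
¬((((C ⊗ C) ⊕ (B ⊕ C)) ⊕ A) ⊕ (¬(A ∧ A) ∧ B)) = 1 − 0.710 = 0.290

0.290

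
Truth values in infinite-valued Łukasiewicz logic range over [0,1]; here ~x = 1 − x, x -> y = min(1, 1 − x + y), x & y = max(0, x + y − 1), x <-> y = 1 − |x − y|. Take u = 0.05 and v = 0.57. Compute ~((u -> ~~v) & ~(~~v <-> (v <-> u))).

~v = 1 − 0.57 = 0.43
~~v = 1 − 0.43 = 0.57
u -> ~~v = min(1, 1 − 0.05 + 0.57) = min(1, 1.52) = 1.00
v <-> u = 1 − |0.57 − 0.05| = 1 − 0.52 = 0.48
~~v <-> (v <-> u) = 1 − |0.57 − 0.48| = 1 − 0.09 = 0.91
~(~~v <-> (v <-> u)) = 1 − 0.91 = 0.09
(u -> ~~v) & ~(~~v <-> (v <-> u)) = max(0, 1.00 + 0.09 − 1) = max(0, 0.09) = 0.09
~((u -> ~~v) & ~(~~v <-> (v <-> u))) = 1 − 0.09 = 0.91

0.91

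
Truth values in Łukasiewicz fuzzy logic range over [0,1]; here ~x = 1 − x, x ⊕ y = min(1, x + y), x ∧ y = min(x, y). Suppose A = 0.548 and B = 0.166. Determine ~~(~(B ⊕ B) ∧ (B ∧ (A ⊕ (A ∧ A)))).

B ⊕ B = min(1, 0.166 + 0.166) = min(1, 0.332) = 0.332
~(B ⊕ B) = 1 − 0.332 = 0.668
A ∧ A = min(0.548, 0.548) = 0.548
A ⊕ (A ∧ A) = min(1, 0.548 + 0.548) = min(1, 1.096) = 1.000
B ∧ (A ⊕ (A ∧ A)) = min(0.166, 1.000) = 0.166
~(B ⊕ B) ∧ (B ∧ (A ⊕ (A ∧ A))) = min(0.668, 0.166) = 0.166
~(~(B ⊕ B) ∧ (B ∧ (A ⊕ (A ∧ A)))) = 1 − 0.166 = 0.834
~~(~(B ⊕ B) ∧ (B ∧ (A ⊕ (A ∧ A)))) = 1 − 0.834 = 0.166

0.166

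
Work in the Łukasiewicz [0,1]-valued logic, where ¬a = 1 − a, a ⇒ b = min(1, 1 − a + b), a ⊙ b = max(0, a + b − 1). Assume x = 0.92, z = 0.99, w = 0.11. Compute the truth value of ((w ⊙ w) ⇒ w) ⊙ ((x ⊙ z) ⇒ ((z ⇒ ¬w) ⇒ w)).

w ⊙ w = max(0, 0.11 + 0.11 − 1) = max(0, -0.78) = 0.00
(w ⊙ w) ⇒ w = min(1, 1 − 0.00 + 0.11) = min(1, 1.11) = 1.00
x ⊙ z = max(0, 0.92 + 0.99 − 1) = max(0, 0.91) = 0.91
¬w = 1 − 0.11 = 0.89
z ⇒ ¬w = min(1, 1 − 0.99 + 0.89) = min(1, 0.90) = 0.90
(z ⇒ ¬w) ⇒ w = min(1, 1 − 0.90 + 0.11) = min(1, 0.21) = 0.21
(x ⊙ z) ⇒ ((z ⇒ ¬w) ⇒ w) = min(1, 1 − 0.91 + 0.21) = min(1, 0.30) = 0.30
((w ⊙ w) ⇒ w) ⊙ ((x ⊙ z) ⇒ ((z ⇒ ¬w) ⇒ w)) = max(0, 1.00 + 0.30 − 1) = max(0, 0.30) = 0.30

0.30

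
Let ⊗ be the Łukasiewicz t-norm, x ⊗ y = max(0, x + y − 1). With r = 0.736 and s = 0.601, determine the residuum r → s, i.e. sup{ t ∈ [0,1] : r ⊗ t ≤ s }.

The residuum of the Łukasiewicz t-norm gives the supremum: min(1, 1 − 0.736 + 0.601).
1 − 0.736 + 0.601 = 0.865, so t = min(1, 0.865) = 0.865.
Check: 0.736 ⊗ 0.865 = max(0, 0.601) = 0.601 ≤ 0.601.

0.865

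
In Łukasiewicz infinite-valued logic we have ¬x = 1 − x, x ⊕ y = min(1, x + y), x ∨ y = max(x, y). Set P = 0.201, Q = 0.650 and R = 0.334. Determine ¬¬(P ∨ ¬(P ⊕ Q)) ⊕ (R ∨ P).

P ⊕ Q = min(1, 0.201 + 0.650) = min(1, 0.851) = 0.851
¬(P ⊕ Q) = 1 − 0.851 = 0.149
P ∨ ¬(P ⊕ Q) = max(0.201, 0.149) = 0.201
¬(P ∨ ¬(P ⊕ Q)) = 1 − 0.201 = 0.799
¬¬(P ∨ ¬(P ⊕ Q)) = 1 − 0.799 = 0.201
R ∨ P = max(0.334, 0.201) = 0.334
¬¬(P ∨ ¬(P ⊕ Q)) ⊕ (R ∨ P) = min(1, 0.201 + 0.334) = min(1, 0.535) = 0.535

0.535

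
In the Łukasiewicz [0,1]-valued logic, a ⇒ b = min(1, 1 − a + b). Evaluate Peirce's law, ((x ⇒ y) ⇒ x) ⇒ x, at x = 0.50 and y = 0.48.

x ⇒ y = min(1, 1 − 0.50 + 0.48) = min(1, 0.98) = 0.98
(x ⇒ y) ⇒ x = min(1, 1 − 0.98 + 0.50) = min(1, 0.52) = 0.52
((x ⇒ y) ⇒ x) ⇒ x = min(1, 1 − 0.52 + 0.50) = min(1, 0.98) = 0.98
(The value 0.98 < 1 shows this instance is not satisfied; not a Ł∞-tautology in general.)

0.98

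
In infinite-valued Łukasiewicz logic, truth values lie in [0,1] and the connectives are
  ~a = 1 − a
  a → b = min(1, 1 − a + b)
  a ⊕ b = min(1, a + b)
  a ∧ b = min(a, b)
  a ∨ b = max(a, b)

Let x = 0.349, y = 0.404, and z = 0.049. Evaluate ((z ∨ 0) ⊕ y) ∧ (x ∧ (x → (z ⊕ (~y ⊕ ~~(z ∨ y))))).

0.349

z ∨ 0 = max(0.049, 0.000) = 0.049
(z ∨ 0) ⊕ y = min(1, 0.049 + 0.404) = min(1, 0.453) = 0.453
~y = 1 − 0.404 = 0.596
z ∨ y = max(0.049, 0.404) = 0.404
~(z ∨ y) = 1 − 0.404 = 0.596
~~(z ∨ y) = 1 − 0.596 = 0.404
~y ⊕ ~~(z ∨ y) = min(1, 0.596 + 0.404) = min(1, 1.000) = 1.000
z ⊕ (~y ⊕ ~~(z ∨ y)) = min(1, 0.049 + 1.000) = min(1, 1.049) = 1.000
x → (z ⊕ (~y ⊕ ~~(z ∨ y))) = min(1, 1 − 0.349 + 1.000) = min(1, 1.651) = 1.000
x ∧ (x → (z ⊕ (~y ⊕ ~~(z ∨ y)))) = min(0.349, 1.000) = 0.349
((z ∨ 0) ⊕ y) ∧ (x ∧ (x → (z ⊕ (~y ⊕ ~~(z ∨ y))))) = min(0.453, 0.349) = 0.349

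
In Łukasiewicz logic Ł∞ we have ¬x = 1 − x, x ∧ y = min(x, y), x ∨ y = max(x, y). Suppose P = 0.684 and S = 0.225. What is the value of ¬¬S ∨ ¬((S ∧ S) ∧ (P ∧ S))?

0.775

¬S = 1 − 0.225 = 0.775
¬¬S = 1 − 0.775 = 0.225
S ∧ S = min(0.225, 0.225) = 0.225
P ∧ S = min(0.684, 0.225) = 0.225
(S ∧ S) ∧ (P ∧ S) = min(0.225, 0.225) = 0.225
¬((S ∧ S) ∧ (P ∧ S)) = 1 − 0.225 = 0.775
¬¬S ∨ ¬((S ∧ S) ∧ (P ∧ S)) = max(0.225, 0.775) = 0.775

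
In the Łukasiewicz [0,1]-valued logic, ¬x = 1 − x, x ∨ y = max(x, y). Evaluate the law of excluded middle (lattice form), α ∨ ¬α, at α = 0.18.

0.82

¬α = 1 − 0.18 = 0.82
α ∨ ¬α = max(0.18, 0.82) = 0.82
(The value 0.82 < 1 shows this instance is not satisfied; not a Ł∞-tautology — its value is max(a, 1−a).)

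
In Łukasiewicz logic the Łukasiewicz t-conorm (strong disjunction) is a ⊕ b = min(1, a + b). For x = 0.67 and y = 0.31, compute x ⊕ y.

x ⊕ y = min(1, 0.67 + 0.31) = min(1, 0.98) = 0.98
For comparison, the Gödel t-conorm max(a, b) would give 0.67.

0.98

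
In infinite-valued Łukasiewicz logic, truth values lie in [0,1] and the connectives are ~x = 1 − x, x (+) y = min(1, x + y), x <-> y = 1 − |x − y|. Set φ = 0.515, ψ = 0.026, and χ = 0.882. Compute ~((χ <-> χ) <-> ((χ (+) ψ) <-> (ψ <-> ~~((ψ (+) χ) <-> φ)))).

χ <-> χ = 1 − |0.882 − 0.882| = 1 − 0.000 = 1.000
χ (+) ψ = min(1, 0.882 + 0.026) = min(1, 0.908) = 0.908
ψ (+) χ = min(1, 0.026 + 0.882) = min(1, 0.908) = 0.908
(ψ (+) χ) <-> φ = 1 − |0.908 − 0.515| = 1 − 0.393 = 0.607
~((ψ (+) χ) <-> φ) = 1 − 0.607 = 0.393
~~((ψ (+) χ) <-> φ) = 1 − 0.393 = 0.607
ψ <-> ~~((ψ (+) χ) <-> φ) = 1 − |0.026 − 0.607| = 1 − 0.581 = 0.419
(χ (+) ψ) <-> (ψ <-> ~~((ψ (+) χ) <-> φ)) = 1 − |0.908 − 0.419| = 1 − 0.489 = 0.511
(χ <-> χ) <-> ((χ (+) ψ) <-> (ψ <-> ~~((ψ (+) χ) <-> φ))) = 1 − |1.000 − 0.511| = 1 − 0.489 = 0.511
~((χ <-> χ) <-> ((χ (+) ψ) <-> (ψ <-> ~~((ψ (+) χ) <-> φ)))) = 1 − 0.511 = 0.489

0.489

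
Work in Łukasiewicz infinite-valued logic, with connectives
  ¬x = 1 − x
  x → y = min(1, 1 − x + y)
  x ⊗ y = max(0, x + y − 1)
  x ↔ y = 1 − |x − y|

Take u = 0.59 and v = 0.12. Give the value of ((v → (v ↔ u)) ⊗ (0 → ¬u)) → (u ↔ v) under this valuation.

0.53

v ↔ u = 1 − |0.12 − 0.59| = 1 − 0.47 = 0.53
v → (v ↔ u) = min(1, 1 − 0.12 + 0.53) = min(1, 1.41) = 1.00
¬u = 1 − 0.59 = 0.41
0 → ¬u = min(1, 1 − 0.00 + 0.41) = min(1, 1.41) = 1.00
(v → (v ↔ u)) ⊗ (0 → ¬u) = max(0, 1.00 + 1.00 − 1) = max(0, 1.00) = 1.00
u ↔ v = 1 − |0.59 − 0.12| = 1 − 0.47 = 0.53
((v → (v ↔ u)) ⊗ (0 → ¬u)) → (u ↔ v) = min(1, 1 − 1.00 + 0.53) = min(1, 0.53) = 0.53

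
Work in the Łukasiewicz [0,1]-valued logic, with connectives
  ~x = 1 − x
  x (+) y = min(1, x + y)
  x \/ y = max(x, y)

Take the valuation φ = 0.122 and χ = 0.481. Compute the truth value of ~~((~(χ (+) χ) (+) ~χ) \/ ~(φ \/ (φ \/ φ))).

0.878

χ (+) χ = min(1, 0.481 + 0.481) = min(1, 0.962) = 0.962
~(χ (+) χ) = 1 − 0.962 = 0.038
~χ = 1 − 0.481 = 0.519
~(χ (+) χ) (+) ~χ = min(1, 0.038 + 0.519) = min(1, 0.557) = 0.557
φ \/ φ = max(0.122, 0.122) = 0.122
φ \/ (φ \/ φ) = max(0.122, 0.122) = 0.122
~(φ \/ (φ \/ φ)) = 1 − 0.122 = 0.878
(~(χ (+) χ) (+) ~χ) \/ ~(φ \/ (φ \/ φ)) = max(0.557, 0.878) = 0.878
~((~(χ (+) χ) (+) ~χ) \/ ~(φ \/ (φ \/ φ))) = 1 − 0.878 = 0.122
~~((~(χ (+) χ) (+) ~χ) \/ ~(φ \/ (φ \/ φ))) = 1 − 0.122 = 0.878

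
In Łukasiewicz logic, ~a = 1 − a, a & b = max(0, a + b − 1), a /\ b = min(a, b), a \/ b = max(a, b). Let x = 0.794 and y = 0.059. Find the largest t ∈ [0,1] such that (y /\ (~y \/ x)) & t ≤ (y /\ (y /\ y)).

1.000

~y = 1 − 0.059 = 0.941
~y \/ x = max(0.941, 0.794) = 0.941
y /\ (~y \/ x) = min(0.059, 0.941) = 0.059
So the left factor is y /\ (~y \/ x) = 0.059.
y /\ y = min(0.059, 0.059) = 0.059
y /\ (y /\ y) = min(0.059, 0.059) = 0.059
So the right-hand bound is y /\ (y /\ y) = 0.059.
The residuum of the Łukasiewicz t-norm gives the supremum: min(1, 1 − 0.059 + 0.059).
1 − 0.059 + 0.059 = 1.000, so t = min(1, 1.000) = 1.000.
Check: 0.059 & 1.000 = max(0, 0.059) = 0.059 ≤ 0.059.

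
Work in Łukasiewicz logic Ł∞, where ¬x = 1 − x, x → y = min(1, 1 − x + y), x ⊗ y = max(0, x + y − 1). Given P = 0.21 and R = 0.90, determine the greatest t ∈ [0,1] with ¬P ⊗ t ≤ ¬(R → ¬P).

¬P = 1 − 0.21 = 0.79
So the left factor is ¬P = 0.79.
R → ¬P = min(1, 1 − 0.90 + 0.79) = min(1, 0.89) = 0.89
¬(R → ¬P) = 1 − 0.89 = 0.11
So the right-hand bound is ¬(R → ¬P) = 0.11.
The residuum of the Łukasiewicz t-norm gives the supremum: min(1, 1 − 0.79 + 0.11).
1 − 0.79 + 0.11 = 0.32, so t = min(1, 0.32) = 0.32.
Check: 0.79 ⊗ 0.32 = max(0, 0.11) = 0.11 ≤ 0.11.

0.32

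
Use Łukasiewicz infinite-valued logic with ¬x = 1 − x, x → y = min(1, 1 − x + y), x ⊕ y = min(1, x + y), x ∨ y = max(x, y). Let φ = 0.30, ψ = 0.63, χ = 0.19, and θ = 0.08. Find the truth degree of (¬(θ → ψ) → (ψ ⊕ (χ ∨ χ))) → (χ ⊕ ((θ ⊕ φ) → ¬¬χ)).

1.00

θ → ψ = min(1, 1 − 0.08 + 0.63) = min(1, 1.55) = 1.00
¬(θ → ψ) = 1 − 1.00 = 0.00
χ ∨ χ = max(0.19, 0.19) = 0.19
ψ ⊕ (χ ∨ χ) = min(1, 0.63 + 0.19) = min(1, 0.82) = 0.82
¬(θ → ψ) → (ψ ⊕ (χ ∨ χ)) = min(1, 1 − 0.00 + 0.82) = min(1, 1.82) = 1.00
θ ⊕ φ = min(1, 0.08 + 0.30) = min(1, 0.38) = 0.38
¬χ = 1 − 0.19 = 0.81
¬¬χ = 1 − 0.81 = 0.19
(θ ⊕ φ) → ¬¬χ = min(1, 1 − 0.38 + 0.19) = min(1, 0.81) = 0.81
χ ⊕ ((θ ⊕ φ) → ¬¬χ) = min(1, 0.19 + 0.81) = min(1, 1.00) = 1.00
(¬(θ → ψ) → (ψ ⊕ (χ ∨ χ))) → (χ ⊕ ((θ ⊕ φ) → ¬¬χ)) = min(1, 1 − 1.00 + 1.00) = min(1, 1.00) = 1.00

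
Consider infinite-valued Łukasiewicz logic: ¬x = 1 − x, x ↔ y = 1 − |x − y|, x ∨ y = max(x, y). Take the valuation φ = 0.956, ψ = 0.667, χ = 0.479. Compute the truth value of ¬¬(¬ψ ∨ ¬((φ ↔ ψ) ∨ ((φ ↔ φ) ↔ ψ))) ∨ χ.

¬ψ = 1 − 0.667 = 0.333
φ ↔ ψ = 1 − |0.956 − 0.667| = 1 − 0.289 = 0.711
φ ↔ φ = 1 − |0.956 − 0.956| = 1 − 0.000 = 1.000
(φ ↔ φ) ↔ ψ = 1 − |1.000 − 0.667| = 1 − 0.333 = 0.667
(φ ↔ ψ) ∨ ((φ ↔ φ) ↔ ψ) = max(0.711, 0.667) = 0.711
¬((φ ↔ ψ) ∨ ((φ ↔ φ) ↔ ψ)) = 1 − 0.711 = 0.289
¬ψ ∨ ¬((φ ↔ ψ) ∨ ((φ ↔ φ) ↔ ψ)) = max(0.333, 0.289) = 0.333
¬(¬ψ ∨ ¬((φ ↔ ψ) ∨ ((φ ↔ φ) ↔ ψ))) = 1 − 0.333 = 0.667
¬¬(¬ψ ∨ ¬((φ ↔ ψ) ∨ ((φ ↔ φ) ↔ ψ))) = 1 − 0.667 = 0.333
¬¬(¬ψ ∨ ¬((φ ↔ ψ) ∨ ((φ ↔ φ) ↔ ψ))) ∨ χ = max(0.333, 0.479) = 0.479

0.479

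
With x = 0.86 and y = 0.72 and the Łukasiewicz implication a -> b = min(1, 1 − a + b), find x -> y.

0.86

x -> y = min(1, 1 − 0.86 + 0.72) = min(1, 0.86) = 0.86
For comparison, the Gödel implication (1 if a ≤ b else b) would give 0.72.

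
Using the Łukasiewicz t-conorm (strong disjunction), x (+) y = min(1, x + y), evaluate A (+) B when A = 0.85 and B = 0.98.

A (+) B = min(1, 0.85 + 0.98) = min(1, 1.83) = 1.00
For comparison, the Gödel t-conorm max(x, y) would give 0.98.

1.00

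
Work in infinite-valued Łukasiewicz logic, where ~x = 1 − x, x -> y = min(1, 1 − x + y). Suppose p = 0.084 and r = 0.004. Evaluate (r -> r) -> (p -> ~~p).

r -> r = min(1, 1 − 0.004 + 0.004) = min(1, 1.000) = 1.000
~p = 1 − 0.084 = 0.916
~~p = 1 − 0.916 = 0.084
p -> ~~p = min(1, 1 − 0.084 + 0.084) = min(1, 1.000) = 1.000
(r -> r) -> (p -> ~~p) = min(1, 1 − 1.000 + 1.000) = min(1, 1.000) = 1.000

1.000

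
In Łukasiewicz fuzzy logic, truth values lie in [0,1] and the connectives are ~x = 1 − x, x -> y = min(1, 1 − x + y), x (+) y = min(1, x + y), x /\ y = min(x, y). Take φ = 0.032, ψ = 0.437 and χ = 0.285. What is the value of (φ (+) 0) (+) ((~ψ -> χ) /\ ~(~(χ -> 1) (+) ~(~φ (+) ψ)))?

0.754

φ (+) 0 = min(1, 0.032 + 0.000) = min(1, 0.032) = 0.032
~ψ = 1 − 0.437 = 0.563
~ψ -> χ = min(1, 1 − 0.563 + 0.285) = min(1, 0.722) = 0.722
χ -> 1 = min(1, 1 − 0.285 + 1.000) = min(1, 1.715) = 1.000
~(χ -> 1) = 1 − 1.000 = 0.000
~φ = 1 − 0.032 = 0.968
~φ (+) ψ = min(1, 0.968 + 0.437) = min(1, 1.405) = 1.000
~(~φ (+) ψ) = 1 − 1.000 = 0.000
~(χ -> 1) (+) ~(~φ (+) ψ) = min(1, 0.000 + 0.000) = min(1, 0.000) = 0.000
~(~(χ -> 1) (+) ~(~φ (+) ψ)) = 1 − 0.000 = 1.000
(~ψ -> χ) /\ ~(~(χ -> 1) (+) ~(~φ (+) ψ)) = min(0.722, 1.000) = 0.722
(φ (+) 0) (+) ((~ψ -> χ) /\ ~(~(χ -> 1) (+) ~(~φ (+) ψ))) = min(1, 0.032 + 0.722) = min(1, 0.754) = 0.754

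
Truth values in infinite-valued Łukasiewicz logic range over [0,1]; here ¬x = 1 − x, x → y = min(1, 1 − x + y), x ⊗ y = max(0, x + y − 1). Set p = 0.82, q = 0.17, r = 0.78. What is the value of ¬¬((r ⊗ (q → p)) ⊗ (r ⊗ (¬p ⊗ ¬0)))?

0.00

q → p = min(1, 1 − 0.17 + 0.82) = min(1, 1.65) = 1.00
r ⊗ (q → p) = max(0, 0.78 + 1.00 − 1) = max(0, 0.78) = 0.78
¬p = 1 − 0.82 = 0.18
¬0 = 1 − 0.00 = 1.00
¬p ⊗ ¬0 = max(0, 0.18 + 1.00 − 1) = max(0, 0.18) = 0.18
r ⊗ (¬p ⊗ ¬0) = max(0, 0.78 + 0.18 − 1) = max(0, -0.04) = 0.00
(r ⊗ (q → p)) ⊗ (r ⊗ (¬p ⊗ ¬0)) = max(0, 0.78 + 0.00 − 1) = max(0, -0.22) = 0.00
¬((r ⊗ (q → p)) ⊗ (r ⊗ (¬p ⊗ ¬0))) = 1 − 0.00 = 1.00
¬¬((r ⊗ (q → p)) ⊗ (r ⊗ (¬p ⊗ ¬0))) = 1 − 1.00 = 0.00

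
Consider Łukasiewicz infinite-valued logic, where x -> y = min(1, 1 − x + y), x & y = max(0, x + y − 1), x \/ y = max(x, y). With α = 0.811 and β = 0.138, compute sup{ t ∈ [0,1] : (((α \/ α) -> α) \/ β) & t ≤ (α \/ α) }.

α \/ α = max(0.811, 0.811) = 0.811
(α \/ α) -> α = min(1, 1 − 0.811 + 0.811) = min(1, 1.000) = 1.000
((α \/ α) -> α) \/ β = max(1.000, 0.138) = 1.000
So the left factor is ((α \/ α) -> α) \/ β = 1.000.
So the right-hand bound is α \/ α = 0.811.
The residuum of the Łukasiewicz t-norm gives the supremum: min(1, 1 − 1.000 + 0.811).
1 − 1.000 + 0.811 = 0.811, so t = min(1, 0.811) = 0.811.
Check: 1.000 & 0.811 = max(0, 0.811) = 0.811 ≤ 0.811.

0.811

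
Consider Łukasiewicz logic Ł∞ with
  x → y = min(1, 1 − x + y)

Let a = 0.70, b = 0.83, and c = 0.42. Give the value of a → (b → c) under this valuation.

0.89

b → c = min(1, 1 − 0.83 + 0.42) = min(1, 0.59) = 0.59
a → (b → c) = min(1, 1 − 0.70 + 0.59) = min(1, 0.89) = 0.89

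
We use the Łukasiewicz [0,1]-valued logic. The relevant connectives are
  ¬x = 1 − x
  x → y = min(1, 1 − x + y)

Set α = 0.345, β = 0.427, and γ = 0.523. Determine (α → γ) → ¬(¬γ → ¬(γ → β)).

0.381

α → γ = min(1, 1 − 0.345 + 0.523) = min(1, 1.178) = 1.000
¬γ = 1 − 0.523 = 0.477
γ → β = min(1, 1 − 0.523 + 0.427) = min(1, 0.904) = 0.904
¬(γ → β) = 1 − 0.904 = 0.096
¬γ → ¬(γ → β) = min(1, 1 − 0.477 + 0.096) = min(1, 0.619) = 0.619
¬(¬γ → ¬(γ → β)) = 1 − 0.619 = 0.381
(α → γ) → ¬(¬γ → ¬(γ → β)) = min(1, 1 − 1.000 + 0.381) = min(1, 0.381) = 0.381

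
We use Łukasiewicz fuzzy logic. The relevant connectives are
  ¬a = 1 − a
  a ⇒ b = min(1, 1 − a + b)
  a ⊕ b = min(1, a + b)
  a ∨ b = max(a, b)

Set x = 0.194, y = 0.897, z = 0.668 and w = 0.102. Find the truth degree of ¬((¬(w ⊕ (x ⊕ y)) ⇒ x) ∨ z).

0.000

x ⊕ y = min(1, 0.194 + 0.897) = min(1, 1.091) = 1.000
w ⊕ (x ⊕ y) = min(1, 0.102 + 1.000) = min(1, 1.102) = 1.000
¬(w ⊕ (x ⊕ y)) = 1 − 1.000 = 0.000
¬(w ⊕ (x ⊕ y)) ⇒ x = min(1, 1 − 0.000 + 0.194) = min(1, 1.194) = 1.000
(¬(w ⊕ (x ⊕ y)) ⇒ x) ∨ z = max(1.000, 0.668) = 1.000
¬((¬(w ⊕ (x ⊕ y)) ⇒ x) ∨ z) = 1 − 1.000 = 0.000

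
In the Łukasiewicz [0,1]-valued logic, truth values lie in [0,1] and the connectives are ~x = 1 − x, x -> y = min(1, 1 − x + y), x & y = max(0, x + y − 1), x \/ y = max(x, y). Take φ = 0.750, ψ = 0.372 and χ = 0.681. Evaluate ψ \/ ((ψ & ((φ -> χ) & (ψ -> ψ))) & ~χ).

0.372

φ -> χ = min(1, 1 − 0.750 + 0.681) = min(1, 0.931) = 0.931
ψ -> ψ = min(1, 1 − 0.372 + 0.372) = min(1, 1.000) = 1.000
(φ -> χ) & (ψ -> ψ) = max(0, 0.931 + 1.000 − 1) = max(0, 0.931) = 0.931
ψ & ((φ -> χ) & (ψ -> ψ)) = max(0, 0.372 + 0.931 − 1) = max(0, 0.303) = 0.303
~χ = 1 − 0.681 = 0.319
(ψ & ((φ -> χ) & (ψ -> ψ))) & ~χ = max(0, 0.303 + 0.319 − 1) = max(0, -0.378) = 0.000
ψ \/ ((ψ & ((φ -> χ) & (ψ -> ψ))) & ~χ) = max(0.372, 0.000) = 0.372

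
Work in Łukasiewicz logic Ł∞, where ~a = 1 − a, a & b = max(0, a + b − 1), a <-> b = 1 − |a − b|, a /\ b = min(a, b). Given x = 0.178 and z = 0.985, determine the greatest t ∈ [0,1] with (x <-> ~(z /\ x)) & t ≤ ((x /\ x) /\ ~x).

z /\ x = min(0.985, 0.178) = 0.178
~(z /\ x) = 1 − 0.178 = 0.822
x <-> ~(z /\ x) = 1 − |0.178 − 0.822| = 1 − 0.644 = 0.356
So the left factor is x <-> ~(z /\ x) = 0.356.
x /\ x = min(0.178, 0.178) = 0.178
~x = 1 − 0.178 = 0.822
(x /\ x) /\ ~x = min(0.178, 0.822) = 0.178
So the right-hand bound is (x /\ x) /\ ~x = 0.178.
The residuum of the Łukasiewicz t-norm gives the supremum: min(1, 1 − 0.356 + 0.178).
1 − 0.356 + 0.178 = 0.822, so t = min(1, 0.822) = 0.822.
Check: 0.356 & 0.822 = max(0, 0.178) = 0.178 ≤ 0.178.

0.822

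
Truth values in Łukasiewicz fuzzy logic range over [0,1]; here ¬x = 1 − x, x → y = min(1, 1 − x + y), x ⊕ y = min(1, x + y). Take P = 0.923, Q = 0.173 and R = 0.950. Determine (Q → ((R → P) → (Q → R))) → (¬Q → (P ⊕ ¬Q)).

R → P = min(1, 1 − 0.950 + 0.923) = min(1, 0.973) = 0.973
Q → R = min(1, 1 − 0.173 + 0.950) = min(1, 1.777) = 1.000
(R → P) → (Q → R) = min(1, 1 − 0.973 + 1.000) = min(1, 1.027) = 1.000
Q → ((R → P) → (Q → R)) = min(1, 1 − 0.173 + 1.000) = min(1, 1.827) = 1.000
¬Q = 1 − 0.173 = 0.827
P ⊕ ¬Q = min(1, 0.923 + 0.827) = min(1, 1.750) = 1.000
¬Q → (P ⊕ ¬Q) = min(1, 1 − 0.827 + 1.000) = min(1, 1.173) = 1.000
(Q → ((R → P) → (Q → R))) → (¬Q → (P ⊕ ¬Q)) = min(1, 1 − 1.000 + 1.000) = min(1, 1.000) = 1.000

1.000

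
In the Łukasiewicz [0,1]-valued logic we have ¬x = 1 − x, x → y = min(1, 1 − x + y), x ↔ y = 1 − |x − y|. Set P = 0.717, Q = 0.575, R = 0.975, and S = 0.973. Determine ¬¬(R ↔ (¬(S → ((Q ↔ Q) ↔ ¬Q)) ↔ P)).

Q ↔ Q = 1 − |0.575 − 0.575| = 1 − 0.000 = 1.000
¬Q = 1 − 0.575 = 0.425
(Q ↔ Q) ↔ ¬Q = 1 − |1.000 − 0.425| = 1 − 0.575 = 0.425
S → ((Q ↔ Q) ↔ ¬Q) = min(1, 1 − 0.973 + 0.425) = min(1, 0.452) = 0.452
¬(S → ((Q ↔ Q) ↔ ¬Q)) = 1 − 0.452 = 0.548
¬(S → ((Q ↔ Q) ↔ ¬Q)) ↔ P = 1 − |0.548 − 0.717| = 1 − 0.169 = 0.831
R ↔ (¬(S → ((Q ↔ Q) ↔ ¬Q)) ↔ P) = 1 − |0.975 − 0.831| = 1 − 0.144 = 0.856
¬(R ↔ (¬(S → ((Q ↔ Q) ↔ ¬Q)) ↔ P)) = 1 − 0.856 = 0.144
¬¬(R ↔ (¬(S → ((Q ↔ Q) ↔ ¬Q)) ↔ P)) = 1 − 0.144 = 0.856

0.856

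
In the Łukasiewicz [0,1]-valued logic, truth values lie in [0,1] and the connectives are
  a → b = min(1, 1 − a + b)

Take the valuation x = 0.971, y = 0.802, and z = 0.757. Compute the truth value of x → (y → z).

y → z = min(1, 1 − 0.802 + 0.757) = min(1, 0.955) = 0.955
x → (y → z) = min(1, 1 − 0.971 + 0.955) = min(1, 0.984) = 0.984

0.984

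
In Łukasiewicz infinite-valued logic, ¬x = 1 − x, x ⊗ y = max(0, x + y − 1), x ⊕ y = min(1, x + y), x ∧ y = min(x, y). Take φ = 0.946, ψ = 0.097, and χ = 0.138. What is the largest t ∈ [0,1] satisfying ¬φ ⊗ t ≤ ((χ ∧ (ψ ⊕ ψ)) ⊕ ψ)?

¬φ = 1 − 0.946 = 0.054
So the left factor is ¬φ = 0.054.
ψ ⊕ ψ = min(1, 0.097 + 0.097) = min(1, 0.194) = 0.194
χ ∧ (ψ ⊕ ψ) = min(0.138, 0.194) = 0.138
(χ ∧ (ψ ⊕ ψ)) ⊕ ψ = min(1, 0.138 + 0.097) = min(1, 0.235) = 0.235
So the right-hand bound is (χ ∧ (ψ ⊕ ψ)) ⊕ ψ = 0.235.
The residuum of the Łukasiewicz t-norm gives the supremum: min(1, 1 − 0.054 + 0.235).
1 − 0.054 + 0.235 = 1.181, so t = min(1, 1.181) = 1.000.
Check: 0.054 ⊗ 1.000 = max(0, 0.054) = 0.054 ≤ 0.235.

1.000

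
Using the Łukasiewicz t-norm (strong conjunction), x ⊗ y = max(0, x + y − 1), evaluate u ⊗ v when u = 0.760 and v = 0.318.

0.078

u ⊗ v = max(0, 0.760 + 0.318 − 1) = max(0, 0.078) = 0.078
For comparison, the Gödel (minimum) t-norm min(x, y) would give 0.318.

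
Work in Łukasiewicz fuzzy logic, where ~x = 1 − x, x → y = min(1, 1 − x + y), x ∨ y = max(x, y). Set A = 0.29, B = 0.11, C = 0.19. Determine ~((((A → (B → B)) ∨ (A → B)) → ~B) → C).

B → B = min(1, 1 − 0.11 + 0.11) = min(1, 1.00) = 1.00
A → (B → B) = min(1, 1 − 0.29 + 1.00) = min(1, 1.71) = 1.00
A → B = min(1, 1 − 0.29 + 0.11) = min(1, 0.82) = 0.82
(A → (B → B)) ∨ (A → B) = max(1.00, 0.82) = 1.00
~B = 1 − 0.11 = 0.89
((A → (B → B)) ∨ (A → B)) → ~B = min(1, 1 − 1.00 + 0.89) = min(1, 0.89) = 0.89
(((A → (B → B)) ∨ (A → B)) → ~B) → C = min(1, 1 − 0.89 + 0.19) = min(1, 0.30) = 0.30
~((((A → (B → B)) ∨ (A → B)) → ~B) → C) = 1 − 0.30 = 0.70

0.70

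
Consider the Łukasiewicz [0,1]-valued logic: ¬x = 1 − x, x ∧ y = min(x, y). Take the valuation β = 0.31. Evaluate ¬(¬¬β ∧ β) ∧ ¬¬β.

¬β = 1 − 0.31 = 0.69
¬¬β = 1 − 0.69 = 0.31
¬¬β ∧ β = min(0.31, 0.31) = 0.31
¬(¬¬β ∧ β) = 1 − 0.31 = 0.69
¬(¬¬β ∧ β) ∧ ¬¬β = min(0.69, 0.31) = 0.31

0.31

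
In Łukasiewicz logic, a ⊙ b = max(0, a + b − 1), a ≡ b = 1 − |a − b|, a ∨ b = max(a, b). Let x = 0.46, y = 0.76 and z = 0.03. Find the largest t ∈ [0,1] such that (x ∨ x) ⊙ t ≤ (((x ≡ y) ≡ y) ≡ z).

x ∨ x = max(0.46, 0.46) = 0.46
So the left factor is x ∨ x = 0.46.
x ≡ y = 1 − |0.46 − 0.76| = 1 − 0.30 = 0.70
(x ≡ y) ≡ y = 1 − |0.70 − 0.76| = 1 − 0.06 = 0.94
((x ≡ y) ≡ y) ≡ z = 1 − |0.94 − 0.03| = 1 − 0.91 = 0.09
So the right-hand bound is ((x ≡ y) ≡ y) ≡ z = 0.09.
The residuum of the Łukasiewicz t-norm gives the supremum: min(1, 1 − 0.46 + 0.09).
1 − 0.46 + 0.09 = 0.63, so t = min(1, 0.63) = 0.63.
Check: 0.46 ⊙ 0.63 = max(0, 0.09) = 0.09 ≤ 0.09.

0.63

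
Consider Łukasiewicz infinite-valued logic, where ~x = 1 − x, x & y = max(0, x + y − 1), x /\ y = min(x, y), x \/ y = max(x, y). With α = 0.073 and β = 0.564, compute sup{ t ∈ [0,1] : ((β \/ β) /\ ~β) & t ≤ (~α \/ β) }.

β \/ β = max(0.564, 0.564) = 0.564
~β = 1 − 0.564 = 0.436
(β \/ β) /\ ~β = min(0.564, 0.436) = 0.436
So the left factor is (β \/ β) /\ ~β = 0.436.
~α = 1 − 0.073 = 0.927
~α \/ β = max(0.927, 0.564) = 0.927
So the right-hand bound is ~α \/ β = 0.927.
The residuum of the Łukasiewicz t-norm gives the supremum: min(1, 1 − 0.436 + 0.927).
1 − 0.436 + 0.927 = 1.491, so t = min(1, 1.491) = 1.000.
Check: 0.436 & 1.000 = max(0, 0.436) = 0.436 ≤ 0.927.

1.000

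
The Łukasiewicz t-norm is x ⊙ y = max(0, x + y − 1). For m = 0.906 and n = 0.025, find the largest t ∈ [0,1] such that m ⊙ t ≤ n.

0.119

The residuum of the Łukasiewicz t-norm gives the supremum: min(1, 1 − 0.906 + 0.025).
1 − 0.906 + 0.025 = 0.119, so t = min(1, 0.119) = 0.119.
Check: 0.906 ⊙ 0.119 = max(0, 0.025) = 0.025 ≤ 0.025.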